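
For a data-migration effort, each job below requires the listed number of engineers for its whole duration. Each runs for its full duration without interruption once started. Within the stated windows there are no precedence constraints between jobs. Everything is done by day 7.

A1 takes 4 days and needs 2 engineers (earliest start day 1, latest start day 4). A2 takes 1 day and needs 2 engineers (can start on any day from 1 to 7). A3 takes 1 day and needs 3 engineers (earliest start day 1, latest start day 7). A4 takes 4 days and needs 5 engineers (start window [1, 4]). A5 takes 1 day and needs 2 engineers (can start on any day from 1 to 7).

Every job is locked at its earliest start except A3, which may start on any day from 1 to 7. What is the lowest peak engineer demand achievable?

A3@1: d1:14  d2:7  d3:7  d4:7  d5:0  d6:0  d7:0 → peak 14
A3@2: d1:11  d2:10  d3:7  d4:7  d5:0  d6:0  d7:0 → peak 11
A3@3: d1:11  d2:7  d3:10  d4:7  d5:0  d6:0  d7:0 → peak 11
A3@4: d1:11  d2:7  d3:7  d4:10  d5:0  d6:0  d7:0 → peak 11
A3@5: d1:11  d2:7  d3:7  d4:7  d5:3  d6:0  d7:0 → peak 11
A3@6: d1:11  d2:7  d3:7  d4:7  d5:0  d6:3  d7:0 → peak 11
A3@7: d1:11  d2:7  d3:7  d4:7  d5:0  d6:0  d7:3 → peak 11
Best is A3@2, peak 11.

11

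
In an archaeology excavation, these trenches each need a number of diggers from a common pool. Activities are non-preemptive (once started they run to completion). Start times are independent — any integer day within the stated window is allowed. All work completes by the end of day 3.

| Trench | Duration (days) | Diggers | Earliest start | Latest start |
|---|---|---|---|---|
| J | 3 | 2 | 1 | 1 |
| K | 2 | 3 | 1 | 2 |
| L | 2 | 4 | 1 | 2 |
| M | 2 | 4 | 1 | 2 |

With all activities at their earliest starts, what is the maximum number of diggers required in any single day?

Early-start schedule: J@1, K@1, L@1, M@1.
Load per day: day 1: 13, day 2: 13, day 3: 2.
Peak is 13.

13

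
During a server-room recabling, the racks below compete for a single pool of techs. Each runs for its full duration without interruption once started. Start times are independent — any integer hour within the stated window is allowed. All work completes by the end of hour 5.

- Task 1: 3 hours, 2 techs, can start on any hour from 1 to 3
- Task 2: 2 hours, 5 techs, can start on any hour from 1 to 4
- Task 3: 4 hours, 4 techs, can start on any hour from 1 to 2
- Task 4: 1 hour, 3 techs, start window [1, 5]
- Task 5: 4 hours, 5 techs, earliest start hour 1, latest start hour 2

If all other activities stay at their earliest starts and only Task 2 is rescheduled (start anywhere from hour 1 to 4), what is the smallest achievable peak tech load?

Task 2@1: h1:19  h2:16  h3:11  h4:9  h5:0 → peak 19
Task 2@2: h1:14  h2:16  h3:16  h4:9  h5:0 → peak 16
Task 2@3: h1:14  h2:11  h3:16  h4:14  h5:0 → peak 16
Task 2@4: h1:14  h2:11  h3:11  h4:14  h5:5 → peak 14
Best is Task 2@4, peak 14.

14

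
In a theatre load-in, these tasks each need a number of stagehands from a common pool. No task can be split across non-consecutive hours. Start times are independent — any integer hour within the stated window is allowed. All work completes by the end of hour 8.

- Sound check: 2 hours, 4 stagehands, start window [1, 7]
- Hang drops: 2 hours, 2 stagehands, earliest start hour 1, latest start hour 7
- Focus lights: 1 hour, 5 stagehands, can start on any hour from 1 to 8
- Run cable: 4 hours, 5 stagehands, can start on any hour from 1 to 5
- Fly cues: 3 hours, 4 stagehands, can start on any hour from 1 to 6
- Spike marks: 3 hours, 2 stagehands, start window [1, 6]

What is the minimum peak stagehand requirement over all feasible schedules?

8

Early-start (Sound check@1, Hang drops@1, Focus lights@1, Run cable@1, Fly cues@1, Spike marks@1) gives peak 22: h1:22  h2:17  h3:11  h4:5  h5:0  h6:0  h7:0  h8:0.
Shift Hang drops→3, Focus lights→4, Run cable→5, Spike marks→5.
Schedule Sound check@1, Hang drops@3, Focus lights@4, Run cable@5, Fly cues@1, Spike marks@5: h1:8  h2:8  h3:6  h4:7  h5:7  h6:7  h7:7  h8:5 — peak 8.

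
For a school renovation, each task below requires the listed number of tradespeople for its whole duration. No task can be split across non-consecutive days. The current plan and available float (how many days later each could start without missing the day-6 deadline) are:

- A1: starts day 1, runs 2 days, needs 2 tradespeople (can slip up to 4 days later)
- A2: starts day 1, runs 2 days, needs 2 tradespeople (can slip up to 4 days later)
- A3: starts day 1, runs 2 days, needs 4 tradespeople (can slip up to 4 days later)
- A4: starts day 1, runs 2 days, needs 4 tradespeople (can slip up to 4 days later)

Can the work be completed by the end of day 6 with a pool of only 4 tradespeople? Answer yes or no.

yes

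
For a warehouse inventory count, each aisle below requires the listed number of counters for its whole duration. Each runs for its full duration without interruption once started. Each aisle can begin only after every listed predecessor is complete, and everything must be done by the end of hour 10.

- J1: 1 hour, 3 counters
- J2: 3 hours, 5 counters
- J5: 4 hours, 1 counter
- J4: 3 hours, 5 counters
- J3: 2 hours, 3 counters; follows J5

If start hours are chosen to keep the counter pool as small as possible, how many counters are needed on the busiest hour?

Early-start (J1@1, J2@1, J5@1, J4@1, J3@5) gives peak 14: h1:14  h2:11  h3:11  h4:1  h5:3  h6:3  h7:0  h8:0  h9:0  h10:0.
Shift J2→2, J4→5, J3→8.
Schedule J1@1, J2@2, J5@1, J4@5, J3@8: h1:4  h2:6  h3:6  h4:6  h5:5  h6:5  h7:5  h8:3  h9:3  h10:0 — peak 6.

6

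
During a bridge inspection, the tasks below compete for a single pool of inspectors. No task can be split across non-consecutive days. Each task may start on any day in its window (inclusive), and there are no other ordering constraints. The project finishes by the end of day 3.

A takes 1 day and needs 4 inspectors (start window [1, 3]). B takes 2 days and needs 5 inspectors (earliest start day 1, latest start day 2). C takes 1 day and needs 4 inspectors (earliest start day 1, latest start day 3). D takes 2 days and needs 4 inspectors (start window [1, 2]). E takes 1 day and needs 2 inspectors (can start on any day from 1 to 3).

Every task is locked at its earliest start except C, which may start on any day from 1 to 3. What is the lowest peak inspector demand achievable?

15

C@1: d1:19  d2:9  d3:0 → peak 19
C@2: d1:15  d2:13  d3:0 → peak 15
C@3: d1:15  d2:9  d3:4 → peak 15
Best is C@2, peak 15.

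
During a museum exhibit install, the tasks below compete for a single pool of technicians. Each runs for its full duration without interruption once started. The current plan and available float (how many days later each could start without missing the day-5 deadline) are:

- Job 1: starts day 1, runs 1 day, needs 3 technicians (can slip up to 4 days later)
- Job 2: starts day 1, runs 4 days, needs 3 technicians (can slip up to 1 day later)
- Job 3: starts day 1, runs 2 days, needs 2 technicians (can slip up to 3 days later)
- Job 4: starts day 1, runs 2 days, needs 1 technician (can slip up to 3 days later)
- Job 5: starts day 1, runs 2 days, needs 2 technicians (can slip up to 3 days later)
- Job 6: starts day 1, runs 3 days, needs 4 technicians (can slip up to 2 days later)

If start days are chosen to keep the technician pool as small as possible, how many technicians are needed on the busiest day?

Early-start (Job 1@1, Job 2@1, Job 3@1, Job 4@1, Job 5@1, Job 6@1) gives peak 15: d1:15  d2:12  d3:7  d4:3  d5:0.
Shift Job 2→2, Job 6→3.
Schedule Job 1@1, Job 2@2, Job 3@1, Job 4@1, Job 5@1, Job 6@3: d1:8  d2:8  d3:7  d4:7  d5:7 — peak 8.
Total technician-days = 37 over 5 days ⇒ peak ≥ ⌈37/5⌉ = 8, so 8 is optimal.

8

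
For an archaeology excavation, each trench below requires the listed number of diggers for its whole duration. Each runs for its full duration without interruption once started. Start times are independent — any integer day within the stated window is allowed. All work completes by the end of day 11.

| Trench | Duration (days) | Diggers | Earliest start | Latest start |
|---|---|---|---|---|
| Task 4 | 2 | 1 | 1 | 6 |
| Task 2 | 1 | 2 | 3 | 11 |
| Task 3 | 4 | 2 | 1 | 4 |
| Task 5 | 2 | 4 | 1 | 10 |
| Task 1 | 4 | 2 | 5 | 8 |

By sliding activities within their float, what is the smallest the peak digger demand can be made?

4

Early-start (Task 4@1, Task 2@3, Task 3@1, Task 5@1, Task 1@5) gives peak 7: d1:7  d2:7  d3:4  d4:2  d5:2  d6:2  d7:2  d8:2  d9:0  d10:0  d11:0.
Shift Task 5→5, Task 1→7.
Schedule Task 4@1, Task 2@3, Task 3@1, Task 5@5, Task 1@7: d1:3  d2:3  d3:4  d4:2  d5:4  d6:4  d7:2  d8:2  d9:2  d10:2  d11:0 — peak 4.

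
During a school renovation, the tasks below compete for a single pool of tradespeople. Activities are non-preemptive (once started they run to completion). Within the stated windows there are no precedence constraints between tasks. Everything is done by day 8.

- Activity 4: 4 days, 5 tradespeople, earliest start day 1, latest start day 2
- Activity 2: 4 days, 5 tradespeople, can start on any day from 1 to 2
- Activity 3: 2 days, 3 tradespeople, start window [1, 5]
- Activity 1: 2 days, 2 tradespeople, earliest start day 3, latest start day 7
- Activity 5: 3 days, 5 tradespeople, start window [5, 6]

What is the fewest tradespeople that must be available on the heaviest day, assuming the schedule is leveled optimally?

10

Early-start (Activity 4@1, Activity 2@1, Activity 3@1, Activity 1@3, Activity 5@5) gives peak 13: d1:13  d2:13  d3:12  d4:12  d5:5  d6:5  d7:5  d8:0.
Shift Activity 3→5, Activity 1→5.
Schedule Activity 4@1, Activity 2@1, Activity 3@5, Activity 1@5, Activity 5@5: d1:10  d2:10  d3:10  d4:10  d5:10  d6:10  d7:5  d8:0 — peak 10.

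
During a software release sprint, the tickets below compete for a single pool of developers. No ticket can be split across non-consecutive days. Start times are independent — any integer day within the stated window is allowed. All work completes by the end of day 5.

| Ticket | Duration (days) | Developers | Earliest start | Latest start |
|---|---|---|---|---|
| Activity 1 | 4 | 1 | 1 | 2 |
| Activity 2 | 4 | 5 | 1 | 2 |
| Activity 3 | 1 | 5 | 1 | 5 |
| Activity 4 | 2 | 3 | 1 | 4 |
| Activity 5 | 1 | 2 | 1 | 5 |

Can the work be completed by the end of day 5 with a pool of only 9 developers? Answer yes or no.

yes

Schedule Activity 1@1, Activity 2@1, Activity 3@5, Activity 4@1, Activity 5@3: d1:9  d2:9  d3:8  d4:6  d5:5 — peak 9 ≤ 9.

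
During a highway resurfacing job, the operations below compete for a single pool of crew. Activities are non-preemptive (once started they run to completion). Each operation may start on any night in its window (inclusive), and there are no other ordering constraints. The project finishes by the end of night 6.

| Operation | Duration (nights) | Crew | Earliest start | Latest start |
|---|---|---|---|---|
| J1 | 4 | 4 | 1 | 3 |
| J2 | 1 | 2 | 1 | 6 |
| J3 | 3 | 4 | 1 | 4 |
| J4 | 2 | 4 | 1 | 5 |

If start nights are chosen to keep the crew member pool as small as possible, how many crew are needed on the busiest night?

8

Early-start (J1@1, J2@1, J3@1, J4@1) gives peak 14: n1:14  n2:12  n3:8  n4:4  n5:0  n6:0.
Shift J3→2, J4→5.
Schedule J1@1, J2@1, J3@2, J4@5: n1:6  n2:8  n3:8  n4:8  n5:4  n6:4 — peak 8.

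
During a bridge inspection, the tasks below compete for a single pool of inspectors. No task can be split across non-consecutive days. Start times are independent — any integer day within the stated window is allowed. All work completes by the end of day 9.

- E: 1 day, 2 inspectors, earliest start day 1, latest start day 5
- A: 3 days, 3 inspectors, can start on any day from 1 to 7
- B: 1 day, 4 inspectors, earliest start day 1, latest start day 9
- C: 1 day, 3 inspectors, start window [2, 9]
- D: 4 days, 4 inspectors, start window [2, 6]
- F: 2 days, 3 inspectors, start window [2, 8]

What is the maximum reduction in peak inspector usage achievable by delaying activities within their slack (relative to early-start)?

7

Early-start peak: d1:9  d2:13  d3:10  d4:4  d5:4  d6:0  d7:0  d8:0  d9:0 ⇒ 13.
Leveled (E@1, A@1, B@4, C@5, D@6, F@2): d1:5  d2:6  d3:6  d4:4  d5:3  d6:4  d7:4  d8:4  d9:4 ⇒ 6.
Reduction 13 − 6 = 7.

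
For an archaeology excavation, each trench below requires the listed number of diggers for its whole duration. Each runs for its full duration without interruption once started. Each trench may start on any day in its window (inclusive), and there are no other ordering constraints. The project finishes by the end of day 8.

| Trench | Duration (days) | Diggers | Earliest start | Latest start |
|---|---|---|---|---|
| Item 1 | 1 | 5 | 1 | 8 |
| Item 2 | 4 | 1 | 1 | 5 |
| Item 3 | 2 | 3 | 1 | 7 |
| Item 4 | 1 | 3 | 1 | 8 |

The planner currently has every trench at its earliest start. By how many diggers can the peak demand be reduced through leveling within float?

Early-start peak: d1:12  d2:4  d3:1  d4:1  d5:0  d6:0  d7:0  d8:0 ⇒ 12.
Leveled (Item 1@1, Item 2@2, Item 3@2, Item 4@4): d1:5  d2:4  d3:4  d4:4  d5:1  d6:0  d7:0  d8:0 ⇒ 5.
Reduction 12 − 5 = 7.

7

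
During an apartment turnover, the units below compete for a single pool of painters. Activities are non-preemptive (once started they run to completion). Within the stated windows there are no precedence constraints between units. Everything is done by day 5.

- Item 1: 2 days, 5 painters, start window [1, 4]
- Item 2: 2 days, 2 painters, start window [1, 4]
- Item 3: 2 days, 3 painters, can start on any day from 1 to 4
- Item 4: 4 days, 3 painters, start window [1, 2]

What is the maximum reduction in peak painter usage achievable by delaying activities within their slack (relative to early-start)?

Early-start peak: d1:13  d2:13  d3:3  d4:3  d5:0 ⇒ 13.
Leveled (Item 1@1, Item 2@3, Item 3@3, Item 4@1): d1:8  d2:8  d3:8  d4:8  d5:0 ⇒ 8.
Reduction 13 − 8 = 5.

5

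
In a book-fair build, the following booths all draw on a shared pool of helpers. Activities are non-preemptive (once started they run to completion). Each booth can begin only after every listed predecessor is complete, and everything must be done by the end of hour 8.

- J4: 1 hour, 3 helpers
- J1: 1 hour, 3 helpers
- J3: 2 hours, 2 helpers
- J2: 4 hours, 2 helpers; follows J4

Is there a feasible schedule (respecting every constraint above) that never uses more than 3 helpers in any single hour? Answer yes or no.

Schedule J4@1, J1@2, J3@3, J2@5: h1:3  h2:3  h3:2  h4:2  h5:2  h6:2  h7:2  h8:2 — peak 3 ≤ 3.

yes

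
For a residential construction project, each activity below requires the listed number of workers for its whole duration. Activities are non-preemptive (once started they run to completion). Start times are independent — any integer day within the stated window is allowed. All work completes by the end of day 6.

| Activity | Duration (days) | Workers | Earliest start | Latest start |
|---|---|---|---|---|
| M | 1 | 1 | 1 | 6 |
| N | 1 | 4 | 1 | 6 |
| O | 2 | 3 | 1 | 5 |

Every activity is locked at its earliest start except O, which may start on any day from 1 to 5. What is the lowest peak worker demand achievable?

5

O@1: d1:8  d2:3  d3:0  d4:0  d5:0  d6:0 → peak 8
O@2: d1:5  d2:3  d3:3  d4:0  d5:0  d6:0 → peak 5
O@3: d1:5  d2:0  d3:3  d4:3  d5:0  d6:0 → peak 5
O@4: d1:5  d2:0  d3:0  d4:3  d5:3  d6:0 → peak 5
O@5: d1:5  d2:0  d3:0  d4:0  d5:3  d6:3 → peak 5
Best is O@2, peak 5.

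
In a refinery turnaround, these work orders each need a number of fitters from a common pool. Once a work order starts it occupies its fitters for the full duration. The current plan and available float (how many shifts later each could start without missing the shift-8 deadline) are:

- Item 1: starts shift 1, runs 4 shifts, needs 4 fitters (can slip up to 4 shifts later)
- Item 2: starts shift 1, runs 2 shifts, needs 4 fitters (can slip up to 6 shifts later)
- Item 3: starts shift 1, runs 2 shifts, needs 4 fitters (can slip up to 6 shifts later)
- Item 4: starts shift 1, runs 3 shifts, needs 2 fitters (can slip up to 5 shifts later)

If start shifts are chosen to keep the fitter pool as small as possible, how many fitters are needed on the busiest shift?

Early-start (Item 1@1, Item 2@1, Item 3@1, Item 4@1) gives peak 14: s1:14  s2:14  s3:6  s4:4  s5:0  s6:0  s7:0  s8:0.
Shift Item 2→5, Item 3→7.
Schedule Item 1@1, Item 2@5, Item 3@7, Item 4@1: s1:6  s2:6  s3:6  s4:4  s5:4  s6:4  s7:4  s8:4 — peak 6.

6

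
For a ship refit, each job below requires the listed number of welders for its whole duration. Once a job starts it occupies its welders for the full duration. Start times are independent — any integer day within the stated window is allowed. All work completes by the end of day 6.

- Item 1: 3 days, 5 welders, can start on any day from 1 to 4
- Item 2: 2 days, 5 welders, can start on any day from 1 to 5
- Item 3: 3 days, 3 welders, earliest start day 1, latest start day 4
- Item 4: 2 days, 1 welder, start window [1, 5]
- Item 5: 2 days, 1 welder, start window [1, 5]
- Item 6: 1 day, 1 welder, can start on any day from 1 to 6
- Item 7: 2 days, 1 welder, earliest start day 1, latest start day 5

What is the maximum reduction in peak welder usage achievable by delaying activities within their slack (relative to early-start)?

9

Early-start peak: d1:17  d2:16  d3:8  d4:0  d5:0  d6:0 ⇒ 17.
Leveled (Item 1@1, Item 2@4, Item 3@1, Item 4@4, Item 5@4, Item 6@4, Item 7@5): d1:8  d2:8  d3:8  d4:8  d5:8  d6:1 ⇒ 8.
Reduction 17 − 8 = 9.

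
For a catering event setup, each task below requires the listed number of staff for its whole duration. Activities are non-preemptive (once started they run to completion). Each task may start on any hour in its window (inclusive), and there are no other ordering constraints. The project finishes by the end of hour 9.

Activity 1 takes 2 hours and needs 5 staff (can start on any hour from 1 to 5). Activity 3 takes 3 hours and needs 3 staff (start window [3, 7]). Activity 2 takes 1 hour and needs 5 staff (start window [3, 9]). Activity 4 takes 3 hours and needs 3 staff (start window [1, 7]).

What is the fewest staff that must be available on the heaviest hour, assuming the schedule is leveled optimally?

Early-start (Activity 1@1, Activity 3@3, Activity 2@3, Activity 4@1) gives peak 11: h1:8  h2:8  h3:11  h4:3  h5:3  h6:0  h7:0  h8:0  h9:0.
Shift Activity 2→6, Activity 4→7.
Schedule Activity 1@1, Activity 3@3, Activity 2@6, Activity 4@7: h1:5  h2:5  h3:3  h4:3  h5:3  h6:5  h7:3  h8:3  h9:3 — peak 5.

5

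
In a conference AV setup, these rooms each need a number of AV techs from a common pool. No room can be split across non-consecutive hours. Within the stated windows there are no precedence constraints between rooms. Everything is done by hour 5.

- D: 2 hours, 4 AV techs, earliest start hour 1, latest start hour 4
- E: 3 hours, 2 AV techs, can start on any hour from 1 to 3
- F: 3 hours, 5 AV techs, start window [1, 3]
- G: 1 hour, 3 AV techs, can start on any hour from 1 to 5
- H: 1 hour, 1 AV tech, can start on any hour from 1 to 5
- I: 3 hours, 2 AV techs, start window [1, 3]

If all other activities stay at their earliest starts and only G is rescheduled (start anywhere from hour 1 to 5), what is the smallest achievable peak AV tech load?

14

G@1: h1:17  h2:13  h3:9  h4:0  h5:0 → peak 17
G@2: h1:14  h2:16  h3:9  h4:0  h5:0 → peak 16
G@3: h1:14  h2:13  h3:12  h4:0  h5:0 → peak 14
G@4: h1:14  h2:13  h3:9  h4:3  h5:0 → peak 14
G@5: h1:14  h2:13  h3:9  h4:0  h5:3 → peak 14
Best is G@3, peak 14.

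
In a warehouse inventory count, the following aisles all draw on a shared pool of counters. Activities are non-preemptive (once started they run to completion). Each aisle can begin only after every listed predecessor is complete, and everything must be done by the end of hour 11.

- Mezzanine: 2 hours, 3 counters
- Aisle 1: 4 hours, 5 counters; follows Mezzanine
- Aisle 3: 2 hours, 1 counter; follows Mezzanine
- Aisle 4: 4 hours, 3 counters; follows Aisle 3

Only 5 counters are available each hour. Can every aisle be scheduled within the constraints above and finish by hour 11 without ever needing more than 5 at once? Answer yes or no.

no

The minimum achievable peak is 6; 5 < 6, so no feasible schedule stays within the cap.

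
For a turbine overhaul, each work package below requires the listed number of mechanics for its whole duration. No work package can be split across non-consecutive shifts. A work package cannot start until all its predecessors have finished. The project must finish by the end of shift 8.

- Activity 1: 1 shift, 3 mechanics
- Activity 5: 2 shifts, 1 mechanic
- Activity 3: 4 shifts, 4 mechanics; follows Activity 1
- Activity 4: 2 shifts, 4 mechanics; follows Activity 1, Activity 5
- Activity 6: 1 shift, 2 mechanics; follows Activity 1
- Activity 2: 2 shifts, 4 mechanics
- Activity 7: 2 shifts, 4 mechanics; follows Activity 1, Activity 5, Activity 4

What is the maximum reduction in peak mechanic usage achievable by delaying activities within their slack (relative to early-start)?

3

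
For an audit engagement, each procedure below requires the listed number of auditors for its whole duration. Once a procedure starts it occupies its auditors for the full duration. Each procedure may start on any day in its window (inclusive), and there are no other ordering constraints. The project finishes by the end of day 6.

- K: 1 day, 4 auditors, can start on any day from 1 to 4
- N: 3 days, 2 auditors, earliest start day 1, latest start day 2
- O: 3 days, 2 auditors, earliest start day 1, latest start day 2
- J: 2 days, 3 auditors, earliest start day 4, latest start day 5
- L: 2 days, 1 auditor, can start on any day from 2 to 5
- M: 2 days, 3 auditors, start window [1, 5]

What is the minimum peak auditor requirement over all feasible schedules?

6

Early-start (K@1, N@1, O@1, J@4, L@2, M@1) gives peak 11: d1:11  d2:8  d3:5  d4:3  d5:3  d6:0.
Shift O→2, M→5.
Schedule K@1, N@1, O@2, J@4, L@2, M@5: d1:6  d2:5  d3:5  d4:5  d5:6  d6:3 — peak 6.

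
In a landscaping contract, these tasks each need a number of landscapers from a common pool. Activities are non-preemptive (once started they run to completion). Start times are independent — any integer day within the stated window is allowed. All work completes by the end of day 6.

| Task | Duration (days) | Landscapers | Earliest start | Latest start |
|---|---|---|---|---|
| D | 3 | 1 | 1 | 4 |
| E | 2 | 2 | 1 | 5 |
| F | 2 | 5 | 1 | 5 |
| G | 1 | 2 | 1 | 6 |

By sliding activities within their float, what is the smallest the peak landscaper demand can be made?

5

Early-start (D@1, E@1, F@1, G@1) gives peak 10: d1:10  d2:8  d3:1  d4:0  d5:0  d6:0.
Shift F→4.
Schedule D@1, E@1, F@4, G@1: d1:5  d2:3  d3:1  d4:5  d5:5  d6:0 — peak 5.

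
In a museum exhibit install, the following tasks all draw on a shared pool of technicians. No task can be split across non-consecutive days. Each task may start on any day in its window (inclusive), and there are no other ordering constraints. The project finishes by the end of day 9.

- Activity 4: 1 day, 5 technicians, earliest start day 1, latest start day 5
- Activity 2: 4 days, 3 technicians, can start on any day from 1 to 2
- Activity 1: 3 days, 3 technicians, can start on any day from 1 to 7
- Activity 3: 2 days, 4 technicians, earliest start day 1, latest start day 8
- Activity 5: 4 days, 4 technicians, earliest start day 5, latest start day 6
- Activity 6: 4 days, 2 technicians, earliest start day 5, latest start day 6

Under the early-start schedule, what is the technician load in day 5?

6

At early start, day 5 has: Activity 5, Activity 6.
Demand: 4 + 2 = 6.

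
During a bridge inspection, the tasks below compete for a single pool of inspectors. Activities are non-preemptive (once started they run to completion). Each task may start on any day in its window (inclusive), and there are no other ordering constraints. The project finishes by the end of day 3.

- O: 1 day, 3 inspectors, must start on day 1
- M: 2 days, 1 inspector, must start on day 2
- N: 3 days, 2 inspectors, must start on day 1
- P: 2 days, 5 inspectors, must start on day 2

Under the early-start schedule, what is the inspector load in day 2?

At early start, day 2 has: M, N, P.
Demand: 1 + 2 + 5 = 8.

8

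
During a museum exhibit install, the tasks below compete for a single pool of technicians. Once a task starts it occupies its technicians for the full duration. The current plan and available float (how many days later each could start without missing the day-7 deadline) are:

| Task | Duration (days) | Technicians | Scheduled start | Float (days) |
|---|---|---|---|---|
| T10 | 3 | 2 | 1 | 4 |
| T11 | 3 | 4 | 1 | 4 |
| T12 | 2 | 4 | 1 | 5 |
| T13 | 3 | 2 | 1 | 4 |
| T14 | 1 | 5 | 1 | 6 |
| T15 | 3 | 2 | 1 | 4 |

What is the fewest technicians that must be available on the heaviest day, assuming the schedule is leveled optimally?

8

Early-start (T10@1, T11@1, T12@1, T13@1, T14@1, T15@1) gives peak 19: d1:19  d2:14  d3:10  d4:0  d5:0  d6:0  d7:0.
Shift T12→4, T14→6, T15→4.
Schedule T10@1, T11@1, T12@4, T13@1, T14@6, T15@4: d1:8  d2:8  d3:8  d4:6  d5:6  d6:7  d7:0 — peak 8.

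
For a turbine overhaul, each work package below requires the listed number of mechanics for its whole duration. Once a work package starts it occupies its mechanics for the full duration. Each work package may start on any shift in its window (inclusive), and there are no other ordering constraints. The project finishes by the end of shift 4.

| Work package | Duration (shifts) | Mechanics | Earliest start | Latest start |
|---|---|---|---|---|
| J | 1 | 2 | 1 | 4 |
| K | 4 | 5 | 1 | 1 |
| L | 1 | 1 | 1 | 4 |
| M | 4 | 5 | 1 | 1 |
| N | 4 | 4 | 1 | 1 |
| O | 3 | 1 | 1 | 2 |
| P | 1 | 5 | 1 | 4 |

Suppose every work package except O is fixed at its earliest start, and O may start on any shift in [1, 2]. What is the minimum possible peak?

22

O@1: s1:23  s2:15  s3:15  s4:14 → peak 23
O@2: s1:22  s2:15  s3:15  s4:15 → peak 22
Best is O@2, peak 22.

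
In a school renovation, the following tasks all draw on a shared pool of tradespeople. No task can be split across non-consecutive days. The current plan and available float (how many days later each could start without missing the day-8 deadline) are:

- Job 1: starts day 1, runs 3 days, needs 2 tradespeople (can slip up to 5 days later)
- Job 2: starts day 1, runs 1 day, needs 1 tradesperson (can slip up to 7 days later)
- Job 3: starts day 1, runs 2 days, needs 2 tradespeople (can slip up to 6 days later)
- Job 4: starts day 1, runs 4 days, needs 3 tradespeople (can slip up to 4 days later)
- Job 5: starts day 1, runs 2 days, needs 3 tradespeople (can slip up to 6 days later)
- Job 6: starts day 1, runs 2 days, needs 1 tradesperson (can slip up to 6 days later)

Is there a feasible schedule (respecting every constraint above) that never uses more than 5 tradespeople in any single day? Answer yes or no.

Schedule Job 1@1, Job 2@1, Job 3@1, Job 4@3, Job 5@7, Job 6@4: d1:5  d2:4  d3:5  d4:4  d5:4  d6:3  d7:3  d8:3 — peak 5 ≤ 5.

yes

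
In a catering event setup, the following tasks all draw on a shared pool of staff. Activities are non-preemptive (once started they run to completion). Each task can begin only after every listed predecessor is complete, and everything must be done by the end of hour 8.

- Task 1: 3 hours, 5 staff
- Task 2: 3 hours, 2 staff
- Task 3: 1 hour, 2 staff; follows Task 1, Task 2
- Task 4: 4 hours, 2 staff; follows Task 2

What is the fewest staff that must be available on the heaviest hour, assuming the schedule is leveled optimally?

Schedule Task 1@1, Task 2@1, Task 3@4, Task 4@4: h1:7  h2:7  h3:7  h4:4  h5:2  h6:2  h7:2  h8:0 — peak 7.

7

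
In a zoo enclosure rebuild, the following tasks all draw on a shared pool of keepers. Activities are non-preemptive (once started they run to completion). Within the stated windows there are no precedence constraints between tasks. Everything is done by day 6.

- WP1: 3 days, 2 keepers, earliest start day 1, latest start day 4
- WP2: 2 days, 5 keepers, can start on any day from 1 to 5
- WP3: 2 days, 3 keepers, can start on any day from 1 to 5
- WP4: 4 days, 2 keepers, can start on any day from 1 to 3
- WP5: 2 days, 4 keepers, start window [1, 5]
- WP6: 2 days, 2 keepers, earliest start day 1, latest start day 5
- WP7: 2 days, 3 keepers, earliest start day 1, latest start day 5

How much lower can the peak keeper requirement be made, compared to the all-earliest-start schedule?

Early-start peak: d1:21  d2:21  d3:4  d4:2  d5:0  d6:0 ⇒ 21.
Leveled (WP1@1, WP2@1, WP3@3, WP4@1, WP5@4, WP6@5, WP7@5): d1:9  d2:9  d3:7  d4:9  d5:9  d6:5 ⇒ 9.
Reduction 21 − 9 = 12.

12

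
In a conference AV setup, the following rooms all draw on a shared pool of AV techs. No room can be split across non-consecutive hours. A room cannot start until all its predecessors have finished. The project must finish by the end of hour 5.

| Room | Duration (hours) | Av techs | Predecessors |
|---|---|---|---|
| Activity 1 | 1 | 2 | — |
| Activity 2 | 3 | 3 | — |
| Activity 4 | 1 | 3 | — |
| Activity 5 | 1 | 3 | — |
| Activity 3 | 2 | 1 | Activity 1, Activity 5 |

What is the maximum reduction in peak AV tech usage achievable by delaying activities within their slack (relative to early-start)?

Early-start peak: h1:11  h2:4  h3:4  h4:0  h5:0 ⇒ 11.
Leveled (Activity 1@1, Activity 2@2, Activity 4@5, Activity 5@1, Activity 3@2): h1:5  h2:4  h3:4  h4:3  h5:3 ⇒ 5.
Reduction 11 − 5 = 6.

6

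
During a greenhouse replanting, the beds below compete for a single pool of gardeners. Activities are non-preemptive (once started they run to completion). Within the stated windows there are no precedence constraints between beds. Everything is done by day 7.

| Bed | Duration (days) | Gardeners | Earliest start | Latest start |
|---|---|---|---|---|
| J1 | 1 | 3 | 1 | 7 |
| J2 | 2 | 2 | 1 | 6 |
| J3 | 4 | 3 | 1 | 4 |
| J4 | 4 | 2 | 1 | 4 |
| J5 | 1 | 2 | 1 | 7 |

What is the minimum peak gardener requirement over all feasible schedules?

Early-start (J1@1, J2@1, J3@1, J4@1, J5@1) gives peak 12: d1:12  d2:7  d3:5  d4:5  d5:0  d6:0  d7:0.
Shift J3→2, J4→3, J5→6.
Schedule J1@1, J2@1, J3@2, J4@3, J5@6: d1:5  d2:5  d3:5  d4:5  d5:5  d6:4  d7:0 — peak 5.
Total gardener-days = 29 over 7 days ⇒ peak ≥ ⌈29/7⌉ = 5, so 5 is optimal.

5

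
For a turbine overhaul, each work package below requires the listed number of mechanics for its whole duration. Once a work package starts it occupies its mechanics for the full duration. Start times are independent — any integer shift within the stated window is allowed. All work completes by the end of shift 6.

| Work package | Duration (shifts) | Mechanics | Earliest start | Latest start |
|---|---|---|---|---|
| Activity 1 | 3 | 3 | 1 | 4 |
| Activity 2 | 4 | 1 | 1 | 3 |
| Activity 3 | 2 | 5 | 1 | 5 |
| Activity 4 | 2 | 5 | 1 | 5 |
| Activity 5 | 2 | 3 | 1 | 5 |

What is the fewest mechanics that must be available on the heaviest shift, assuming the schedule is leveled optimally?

8

Early-start (Activity 1@1, Activity 2@1, Activity 3@1, Activity 4@1, Activity 5@1) gives peak 17: s1:17  s2:17  s3:4  s4:1  s5:0  s6:0.
Shift Activity 2→3, Activity 4→5, Activity 5→3.
Schedule Activity 1@1, Activity 2@3, Activity 3@1, Activity 4@5, Activity 5@3: s1:8  s2:8  s3:7  s4:4  s5:6  s6:6 — peak 8.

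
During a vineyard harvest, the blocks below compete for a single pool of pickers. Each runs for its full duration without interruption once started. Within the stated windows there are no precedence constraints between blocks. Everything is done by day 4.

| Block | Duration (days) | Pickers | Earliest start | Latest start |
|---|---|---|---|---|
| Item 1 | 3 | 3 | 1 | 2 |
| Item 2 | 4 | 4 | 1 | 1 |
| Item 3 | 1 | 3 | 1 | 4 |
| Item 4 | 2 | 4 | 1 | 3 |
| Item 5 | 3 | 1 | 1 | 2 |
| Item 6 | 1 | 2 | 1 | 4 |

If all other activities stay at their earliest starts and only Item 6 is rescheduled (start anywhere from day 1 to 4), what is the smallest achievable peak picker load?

15

Item 6@1: d1:17  d2:12  d3:8  d4:4 → peak 17
Item 6@2: d1:15  d2:14  d3:8  d4:4 → peak 15
Item 6@3: d1:15  d2:12  d3:10  d4:4 → peak 15
Item 6@4: d1:15  d2:12  d3:8  d4:6 → peak 15
Best is Item 6@2, peak 15.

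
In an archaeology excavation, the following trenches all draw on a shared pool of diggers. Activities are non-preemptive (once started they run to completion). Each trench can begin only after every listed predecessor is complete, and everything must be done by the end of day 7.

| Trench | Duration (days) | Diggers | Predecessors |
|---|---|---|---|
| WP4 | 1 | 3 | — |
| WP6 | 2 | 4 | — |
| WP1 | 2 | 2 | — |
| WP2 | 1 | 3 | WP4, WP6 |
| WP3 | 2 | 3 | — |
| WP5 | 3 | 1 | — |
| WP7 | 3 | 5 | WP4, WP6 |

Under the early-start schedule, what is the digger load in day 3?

9

At early start, day 3 has: WP2, WP5, WP7.
Demand: 3 + 1 + 5 = 9.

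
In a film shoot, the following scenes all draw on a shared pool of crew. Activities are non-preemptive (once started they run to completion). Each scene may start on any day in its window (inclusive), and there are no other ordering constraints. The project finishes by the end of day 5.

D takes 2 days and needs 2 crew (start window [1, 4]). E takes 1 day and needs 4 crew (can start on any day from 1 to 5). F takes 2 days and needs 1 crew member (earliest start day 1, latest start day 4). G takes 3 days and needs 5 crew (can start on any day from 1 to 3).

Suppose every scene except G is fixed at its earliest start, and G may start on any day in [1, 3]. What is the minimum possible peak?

7

G@1: d1:12  d2:8  d3:5  d4:0  d5:0 → peak 12
G@2: d1:7  d2:8  d3:5  d4:5  d5:0 → peak 8
G@3: d1:7  d2:3  d3:5  d4:5  d5:5 → peak 7
Best is G@3, peak 7.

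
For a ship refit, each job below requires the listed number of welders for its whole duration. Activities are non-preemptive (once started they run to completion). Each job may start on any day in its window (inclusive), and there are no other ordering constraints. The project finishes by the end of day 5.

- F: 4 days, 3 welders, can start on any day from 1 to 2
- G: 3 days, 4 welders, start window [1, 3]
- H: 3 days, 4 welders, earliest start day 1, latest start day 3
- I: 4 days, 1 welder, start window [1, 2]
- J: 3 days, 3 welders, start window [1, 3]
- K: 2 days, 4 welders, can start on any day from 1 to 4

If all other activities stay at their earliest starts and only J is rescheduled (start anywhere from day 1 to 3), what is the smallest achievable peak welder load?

J@1: d1:19  d2:19  d3:15  d4:4  d5:0 → peak 19
J@2: d1:16  d2:19  d3:15  d4:7  d5:0 → peak 19
J@3: d1:16  d2:16  d3:15  d4:7  d5:3 → peak 16
Best is J@3, peak 16.

16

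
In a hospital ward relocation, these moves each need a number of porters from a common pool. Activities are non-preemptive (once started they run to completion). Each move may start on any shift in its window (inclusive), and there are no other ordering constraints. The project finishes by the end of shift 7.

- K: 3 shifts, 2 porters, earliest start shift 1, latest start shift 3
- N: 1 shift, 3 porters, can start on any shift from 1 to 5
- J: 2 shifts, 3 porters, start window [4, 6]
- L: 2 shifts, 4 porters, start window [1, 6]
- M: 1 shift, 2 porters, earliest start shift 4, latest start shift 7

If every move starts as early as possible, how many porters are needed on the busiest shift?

Early-start schedule: K@1, N@1, J@4, L@1, M@4.
Load per shift: shift 1: 9, shift 2: 6, shift 3: 2, shift 4: 5, shift 5: 3, shift 6: 0, shift 7: 0.
Peak is 9.

9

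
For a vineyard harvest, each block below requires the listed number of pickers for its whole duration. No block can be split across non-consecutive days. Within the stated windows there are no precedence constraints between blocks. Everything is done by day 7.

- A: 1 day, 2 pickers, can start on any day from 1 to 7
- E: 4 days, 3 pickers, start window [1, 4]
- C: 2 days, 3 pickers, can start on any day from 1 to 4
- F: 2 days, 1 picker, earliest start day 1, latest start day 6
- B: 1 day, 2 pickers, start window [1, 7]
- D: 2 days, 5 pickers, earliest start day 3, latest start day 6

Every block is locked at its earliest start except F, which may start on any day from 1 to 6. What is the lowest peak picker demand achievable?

10

F@1: d1:11  d2:7  d3:8  d4:8  d5:0  d6:0  d7:0 → peak 11
F@2: d1:10  d2:7  d3:9  d4:8  d5:0  d6:0  d7:0 → peak 10
F@3: d1:10  d2:6  d3:9  d4:9  d5:0  d6:0  d7:0 → peak 10
F@4: d1:10  d2:6  d3:8  d4:9  d5:1  d6:0  d7:0 → peak 10
F@5: d1:10  d2:6  d3:8  d4:8  d5:1  d6:1  d7:0 → peak 10
F@6: d1:10  d2:6  d3:8  d4:8  d5:0  d6:1  d7:1 → peak 10
Best is F@2, peak 10.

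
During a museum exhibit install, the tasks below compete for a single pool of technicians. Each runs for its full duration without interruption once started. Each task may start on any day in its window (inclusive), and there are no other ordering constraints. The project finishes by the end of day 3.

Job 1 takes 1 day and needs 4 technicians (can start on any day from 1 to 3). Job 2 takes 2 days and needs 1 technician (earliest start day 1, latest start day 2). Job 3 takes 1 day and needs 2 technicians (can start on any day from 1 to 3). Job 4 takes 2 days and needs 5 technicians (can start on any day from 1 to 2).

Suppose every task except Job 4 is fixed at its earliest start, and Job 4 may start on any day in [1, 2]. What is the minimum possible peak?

Job 4@1: d1:12  d2:6  d3:0 → peak 12
Job 4@2: d1:7  d2:6  d3:5 → peak 7
Best is Job 4@2, peak 7.

7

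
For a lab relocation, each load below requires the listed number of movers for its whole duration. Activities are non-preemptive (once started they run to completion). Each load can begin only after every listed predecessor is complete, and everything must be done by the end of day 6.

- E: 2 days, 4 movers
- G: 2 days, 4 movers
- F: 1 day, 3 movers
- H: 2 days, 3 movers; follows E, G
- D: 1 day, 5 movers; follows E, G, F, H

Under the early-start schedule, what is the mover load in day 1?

At early start, day 1 has: E, G, F.
Demand: 4 + 4 + 3 = 11.

11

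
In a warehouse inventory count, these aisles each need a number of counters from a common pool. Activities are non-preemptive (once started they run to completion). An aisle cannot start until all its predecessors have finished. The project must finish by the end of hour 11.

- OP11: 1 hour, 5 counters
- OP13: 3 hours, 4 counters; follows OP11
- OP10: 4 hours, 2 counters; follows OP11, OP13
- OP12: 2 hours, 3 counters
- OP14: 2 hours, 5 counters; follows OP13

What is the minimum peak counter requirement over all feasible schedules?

5

Early-start (OP11@1, OP13@2, OP10@5, OP12@1, OP14@5) gives peak 8: h1:8  h2:7  h3:4  h4:4  h5:7  h6:7  h7:2  h8:2  h9:0  h10:0  h11:0.
Shift OP12→5, OP14→9.
Schedule OP11@1, OP13@2, OP10@5, OP12@5, OP14@9: h1:5  h2:4  h3:4  h4:4  h5:5  h6:5  h7:2  h8:2  h9:5  h10:5  h11:0 — peak 5.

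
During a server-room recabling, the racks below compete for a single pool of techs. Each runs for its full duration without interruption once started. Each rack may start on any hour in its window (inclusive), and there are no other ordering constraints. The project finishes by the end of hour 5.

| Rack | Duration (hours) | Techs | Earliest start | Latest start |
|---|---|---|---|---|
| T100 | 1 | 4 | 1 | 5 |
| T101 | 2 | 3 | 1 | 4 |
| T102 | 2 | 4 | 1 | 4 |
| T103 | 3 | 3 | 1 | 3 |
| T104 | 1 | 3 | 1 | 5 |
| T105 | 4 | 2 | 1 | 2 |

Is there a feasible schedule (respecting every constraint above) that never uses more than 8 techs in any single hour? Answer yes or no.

Schedule T100@1, T101@3, T102@1, T103@3, T104@5, T105@2: h1:8  h2:6  h3:8  h4:8  h5:8 — peak 8 ≤ 8.

yes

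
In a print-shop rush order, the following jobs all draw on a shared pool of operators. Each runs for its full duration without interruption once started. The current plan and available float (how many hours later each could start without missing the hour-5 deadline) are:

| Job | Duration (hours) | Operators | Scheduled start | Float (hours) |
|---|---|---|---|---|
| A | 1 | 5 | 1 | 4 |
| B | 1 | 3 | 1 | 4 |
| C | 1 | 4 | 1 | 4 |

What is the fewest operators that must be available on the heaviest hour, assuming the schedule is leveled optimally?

Early-start (A@1, B@1, C@1) gives peak 12: h1:12  h2:0  h3:0  h4:0  h5:0.
Shift B→2, C→3.
Schedule A@1, B@2, C@3: h1:5  h2:3  h3:4  h4:0  h5:0 — peak 5.

5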